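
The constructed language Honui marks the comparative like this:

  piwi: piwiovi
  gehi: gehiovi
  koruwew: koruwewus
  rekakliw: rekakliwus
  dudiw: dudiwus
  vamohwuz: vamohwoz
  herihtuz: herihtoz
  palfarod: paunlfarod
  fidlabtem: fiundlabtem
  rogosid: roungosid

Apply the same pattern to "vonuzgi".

piwi and rekakliw both have last vowel 'i' yet inflect differently (piwiovi, rekakliwus), so the last vowel is not what conditions the rule; the final letter is.
"vonuzgi" ends in -i. The stems ending in -i (piwi → piwiovi, gehi → gehiovi) add -ovi.
The other patterns: stems ending in -w add -us; stems ending in -z change the last vowel to 'o'; stems ending in -d or -m insert -un- after the first vowel.
So vonuzgi → vonuzgiovi.

vonuzgiovi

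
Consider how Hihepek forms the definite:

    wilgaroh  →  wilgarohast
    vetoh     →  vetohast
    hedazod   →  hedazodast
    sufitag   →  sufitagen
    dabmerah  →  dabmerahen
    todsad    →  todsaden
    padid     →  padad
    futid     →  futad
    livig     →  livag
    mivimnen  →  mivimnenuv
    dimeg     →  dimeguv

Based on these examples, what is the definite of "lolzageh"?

wilgaroh and dabmerah both end in -h yet inflect differently (wilgarohast, dabmerahen), so the final letter is not what conditions the rule; the last vowel is.
"lolzageh" has last vowel 'e'. The stems whose last vowel is 'e' (mivimnen → mivimnenuv, dimeg → dimeguv) add -uv.
So lolzageh → lolzagehuv.

lolzagehuv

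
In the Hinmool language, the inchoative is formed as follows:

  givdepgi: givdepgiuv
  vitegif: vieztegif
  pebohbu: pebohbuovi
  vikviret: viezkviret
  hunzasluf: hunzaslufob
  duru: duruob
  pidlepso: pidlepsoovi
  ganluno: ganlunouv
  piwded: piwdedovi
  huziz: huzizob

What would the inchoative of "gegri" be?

gegriuv

pidlepso and ganluno both end in -o yet inflect differently (pidlepsoovi, ganlunouv), so the final letter is not what conditions the rule; the first letter is.
"gegri" begins with g-. The stems beginning with g- (givdepgi → givdepgiuv, ganluno → ganlunouv) add -uv.
The other patterns: stems beginning with p- add -ovi; stems beginning with v- insert -ez- after the first vowel; stems beginning with d- or h- add -ob.
So gegri → gegriuv.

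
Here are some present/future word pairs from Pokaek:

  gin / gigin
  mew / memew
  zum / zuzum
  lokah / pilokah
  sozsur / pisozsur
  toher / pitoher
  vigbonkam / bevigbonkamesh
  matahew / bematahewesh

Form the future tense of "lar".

lalar

zum and vigbonkam both end in -m yet inflect differently (zuzum, bevigbonkamesh), so the final letter is not what conditions the rule; the number of vowels is.
"lar" has 1 vowel. The stems with 1 vowel (gin → gigin, mew → memew, zum → zuzum) repeat the first consonant+vowel as a prefix.
The other patterns: stems with 2 vowels add the prefix pi-; stems with 3 vowels add be- … -esh around the stem.
So lar → lalar.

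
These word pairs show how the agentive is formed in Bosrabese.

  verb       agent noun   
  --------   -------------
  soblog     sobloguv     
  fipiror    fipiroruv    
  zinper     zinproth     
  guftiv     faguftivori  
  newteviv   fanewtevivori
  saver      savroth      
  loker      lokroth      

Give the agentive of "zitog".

saver and fipiror both end in -r yet inflect differently (savroth, fipiroruv), so the final letter is not what conditions the rule; the last vowel is.
"zitog" has last vowel 'o'. The stems whose last vowel is 'o' (fipiror → fipiroruv, soblog → sobloguv) add -uv.
So zitog → zitoguv.

zitoguv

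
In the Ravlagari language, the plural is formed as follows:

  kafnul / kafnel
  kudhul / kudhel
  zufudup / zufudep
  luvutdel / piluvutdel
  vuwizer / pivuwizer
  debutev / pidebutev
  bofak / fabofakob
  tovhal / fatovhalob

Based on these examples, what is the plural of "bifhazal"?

fabifhazalob

"bifhazal" has last vowel 'a'. The stems whose last vowel is 'a' (bofak → fabofakob, tovhal → fatovhalob) add fa- … -ob around the stem.
So bifhazal → fabifhazalob.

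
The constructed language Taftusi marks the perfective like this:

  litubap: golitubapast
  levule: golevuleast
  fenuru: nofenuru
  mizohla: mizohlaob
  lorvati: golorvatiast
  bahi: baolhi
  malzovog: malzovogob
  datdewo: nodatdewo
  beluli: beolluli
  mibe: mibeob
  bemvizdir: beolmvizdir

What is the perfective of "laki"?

levule and mibe both end in -e yet inflect differently (golevuleast, mibeob), so the final letter is not what conditions the rule; the first letter is.
"laki" begins with l-. The stems beginning with l- (litubap → golitubapast, levule → golevuleast, lorvati → golorvatiast) add go- … -ast around the stem.
The other patterns: stems beginning with m- add -ob; stems beginning with b- insert -ol- after the first vowel; stems beginning with d- or f- add the prefix no-.
So laki → golakiast.

golakiast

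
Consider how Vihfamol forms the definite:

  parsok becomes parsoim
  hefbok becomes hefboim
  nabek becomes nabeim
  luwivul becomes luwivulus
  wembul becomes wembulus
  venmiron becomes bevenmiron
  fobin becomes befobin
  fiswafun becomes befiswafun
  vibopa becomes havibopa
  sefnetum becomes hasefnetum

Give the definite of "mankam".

hamankam

parsok and venmiron both have last vowel 'o' yet inflect differently (parsoim, bevenmiron), so the last vowel is not what conditions the rule; the final letter is.
"mankam" ends in -m. The one such stem in the data (sefnetum → hasefnetum) adds the prefix ha-, so the same rule applies.
The other patterns: stems ending in -k drop the final letter and add -im; stems ending in -l add -us; stems ending in -n add the prefix be-.
So mankam → hamankam.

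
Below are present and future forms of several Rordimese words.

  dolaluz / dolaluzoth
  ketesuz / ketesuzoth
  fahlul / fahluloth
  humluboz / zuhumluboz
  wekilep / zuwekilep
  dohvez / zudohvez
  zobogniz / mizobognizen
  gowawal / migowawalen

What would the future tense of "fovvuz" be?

fovvuzoth

ketesuz and zobogniz both end in -z yet inflect differently (ketesuzoth, mizobognizen), so the final letter is not what conditions the rule; the last vowel is.
"fovvuz" has last vowel 'u'. The stems whose last vowel is 'u' (ketesuz → ketesuzoth, fahlul → fahluloth, dolaluz → dolaluzoth) add -oth.
The other patterns: stems whose last vowel is 'a' or 'i' add mi- … -en around the stem; stems whose last vowel is 'e' or 'o' add the prefix zu-.
So fovvuz → fovvuzoth.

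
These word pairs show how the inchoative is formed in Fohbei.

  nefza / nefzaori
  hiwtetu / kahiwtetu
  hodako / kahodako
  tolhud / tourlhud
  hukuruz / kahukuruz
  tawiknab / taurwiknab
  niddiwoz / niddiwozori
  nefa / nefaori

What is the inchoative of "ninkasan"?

ninkasanori

hukuruz and niddiwoz both end in -z yet inflect differently (kahukuruz, niddiwozori), so the final letter is not what conditions the rule; the first letter is.
"ninkasan" begins with n-. The stems beginning with n- (nefa → nefaori, niddiwoz → niddiwozori, nefza → nefzaori) add -ori.
So ninkasan → ninkasanori.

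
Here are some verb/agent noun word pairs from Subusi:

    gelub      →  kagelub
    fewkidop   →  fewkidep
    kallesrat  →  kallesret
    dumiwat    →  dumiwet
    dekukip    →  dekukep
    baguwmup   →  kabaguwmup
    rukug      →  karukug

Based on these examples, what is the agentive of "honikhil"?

baguwmup and dekukip both end in -p yet inflect differently (kabaguwmup, dekukep), so the final letter is not what conditions the rule; the last vowel is.
"honikhil" has last vowel 'i'. The one such stem in the data (dekukip → dekukep) changes the last vowel to 'e' (as do kallesrat, fewkidop), so the same rule applies.
The other pattern: stems whose last vowel is 'u' add the prefix ka-.
So honikhil → honikhel.

honikhel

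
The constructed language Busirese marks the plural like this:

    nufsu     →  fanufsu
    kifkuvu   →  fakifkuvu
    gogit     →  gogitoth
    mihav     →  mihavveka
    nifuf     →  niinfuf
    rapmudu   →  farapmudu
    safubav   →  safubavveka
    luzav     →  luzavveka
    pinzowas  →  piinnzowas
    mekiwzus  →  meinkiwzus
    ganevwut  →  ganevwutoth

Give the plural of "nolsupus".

"nolsupus" ends in -s. The stems ending in -s (mekiwzus → meinkiwzus, pinzowas → piinnzowas) insert -in- after the first vowel.
The other patterns: stems ending in -v double the final consonant and add -eka; stems ending in -u add the prefix fa-; stems ending in -t add -oth.
So nolsupus → noinlsupus.

noinlsupus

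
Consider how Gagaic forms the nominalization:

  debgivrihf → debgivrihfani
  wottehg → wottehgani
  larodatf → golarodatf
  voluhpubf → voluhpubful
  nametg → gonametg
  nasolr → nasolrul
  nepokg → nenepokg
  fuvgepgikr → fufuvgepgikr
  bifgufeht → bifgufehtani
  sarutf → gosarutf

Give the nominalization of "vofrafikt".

wottehg and nepokg both end in -g yet inflect differently (wottehgani, nenepokg), so the final letter is not what conditions the rule; the second-to-last letter is.
"vofrafikt" has second-to-last letter 'k'. The stems whose second-to-last letter is 'k' (fuvgepgikr → fufuvgepgikr, nepokg → nenepokg) repeat the first consonant+vowel as a prefix.
So vofrafikt → vovofrafikt.

vovofrafikt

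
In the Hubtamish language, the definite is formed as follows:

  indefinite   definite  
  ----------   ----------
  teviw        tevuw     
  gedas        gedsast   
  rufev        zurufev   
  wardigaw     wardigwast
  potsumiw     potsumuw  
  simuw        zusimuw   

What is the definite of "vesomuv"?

"vesomuv" has last vowel 'u'. The one such stem in the data (simuw → zusimuw) adds the prefix zu-, so the same rule applies.
The other patterns: stems whose last vowel is 'a' delete the last vowel and add -ast; stems whose last vowel is 'i' change the last vowel to 'u'.
So vesomuv → zuvesomuv.

zuvesomuv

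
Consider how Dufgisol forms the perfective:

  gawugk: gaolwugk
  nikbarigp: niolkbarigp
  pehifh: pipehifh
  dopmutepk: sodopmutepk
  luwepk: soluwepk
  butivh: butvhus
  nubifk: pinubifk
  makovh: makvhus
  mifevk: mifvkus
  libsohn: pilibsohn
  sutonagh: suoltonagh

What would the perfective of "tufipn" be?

gawugk and luwepk both end in -k yet inflect differently (gaolwugk, soluwepk), so the final letter is not what conditions the rule; the second-to-last letter is.
"tufipn" has second-to-last letter 'p'. The stems whose second-to-last letter is 'p' (luwepk → soluwepk, dopmutepk → sodopmutepk) add the prefix so-.
So tufipn → sotufipn.

sotufipn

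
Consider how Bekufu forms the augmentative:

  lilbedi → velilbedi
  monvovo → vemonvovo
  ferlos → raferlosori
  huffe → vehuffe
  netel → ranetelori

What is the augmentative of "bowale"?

vebowale

netel and huffe both have last vowel 'e' yet inflect differently (ranetelori, vehuffe), so the last vowel is not what conditions the rule; whether the stem ends in a vowel or a consonant is.
"bowale" ends in a vowel. The stems ending in a vowel (lilbedi → velilbedi, huffe → vehuffe, monvovo → vemonvovo) add the prefix ve-.
The other pattern: stems ending in a consonant add ra- … -ori around the stem.
So bowale → vebowale.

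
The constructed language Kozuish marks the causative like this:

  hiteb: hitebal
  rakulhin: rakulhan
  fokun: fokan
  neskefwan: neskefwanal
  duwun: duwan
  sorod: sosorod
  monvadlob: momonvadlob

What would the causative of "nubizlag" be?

"nubizlag" has last vowel 'a'. The one such stem in the data (neskefwan → neskefwanal) adds -al, so the same rule applies.
The other patterns: stems whose last vowel is 'o' repeat the first consonant+vowel as a prefix; stems whose last vowel is 'i' or 'u' change the last vowel to 'a'.
So nubizlag → nubizlagal.

nubizlagal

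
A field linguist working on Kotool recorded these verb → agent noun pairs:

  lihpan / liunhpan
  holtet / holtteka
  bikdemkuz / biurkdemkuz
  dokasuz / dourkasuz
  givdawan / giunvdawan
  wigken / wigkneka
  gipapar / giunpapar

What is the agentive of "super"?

supreka

wigken and lihpan both end in -n yet inflect differently (wigkneka, liunhpan), so the final letter is not what conditions the rule; the last vowel is.
"super" has last vowel 'e'. The stems whose last vowel is 'e' (holtet → holtteka, wigken → wigkneka) delete the last vowel and add -eka.
So super → supreka.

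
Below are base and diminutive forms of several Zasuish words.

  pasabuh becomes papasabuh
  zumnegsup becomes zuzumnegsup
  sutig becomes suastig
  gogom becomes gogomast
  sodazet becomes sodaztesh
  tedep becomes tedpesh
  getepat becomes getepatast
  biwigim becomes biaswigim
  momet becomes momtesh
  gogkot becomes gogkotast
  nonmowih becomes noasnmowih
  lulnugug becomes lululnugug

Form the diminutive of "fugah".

fugahast

"fugah" has last vowel 'a'. The one such stem in the data (getepat → getepatast) adds -ast, so the same rule applies.
So fugah → fugahast.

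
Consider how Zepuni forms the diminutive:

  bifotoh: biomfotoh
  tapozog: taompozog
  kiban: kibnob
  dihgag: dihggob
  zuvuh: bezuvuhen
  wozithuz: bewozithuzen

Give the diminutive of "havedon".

haomvedon

"havedon" has last vowel 'o'. The stems whose last vowel is 'o' (bifotoh → biomfotoh, tapozog → taompozog) insert -om- after the first vowel.
The other patterns: stems whose last vowel is 'a' delete the last vowel and add -ob; stems whose last vowel is 'u' add be- … -en around the stem.
So havedon → haomvedon.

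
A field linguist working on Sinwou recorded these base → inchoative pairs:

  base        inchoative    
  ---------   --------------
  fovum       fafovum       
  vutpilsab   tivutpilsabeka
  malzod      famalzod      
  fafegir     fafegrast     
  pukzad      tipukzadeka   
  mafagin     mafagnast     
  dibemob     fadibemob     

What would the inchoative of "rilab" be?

tirilabeka

pukzad and malzod both end in -d yet inflect differently (tipukzadeka, famalzod), so the final letter is not what conditions the rule; the last vowel is.
"rilab" has last vowel 'a'. The stems whose last vowel is 'a' (pukzad → tipukzadeka, vutpilsab → tivutpilsabeka) add ti- … -eka around the stem.
So rilab → tirilabeka.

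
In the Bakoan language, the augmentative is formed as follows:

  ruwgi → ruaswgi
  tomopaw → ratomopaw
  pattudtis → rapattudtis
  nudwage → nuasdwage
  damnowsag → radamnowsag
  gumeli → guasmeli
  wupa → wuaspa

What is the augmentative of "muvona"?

ruwgi and pattudtis both have last vowel 'i' yet inflect differently (ruaswgi, rapattudtis), so the last vowel is not what conditions the rule; whether the stem ends in a vowel or a consonant is.
"muvona" ends in a vowel. The stems ending in a vowel (ruwgi → ruaswgi, gumeli → guasmeli, nudwage → nuasdwage) insert -as- after the first vowel.
So muvona → muasvona.

muasvona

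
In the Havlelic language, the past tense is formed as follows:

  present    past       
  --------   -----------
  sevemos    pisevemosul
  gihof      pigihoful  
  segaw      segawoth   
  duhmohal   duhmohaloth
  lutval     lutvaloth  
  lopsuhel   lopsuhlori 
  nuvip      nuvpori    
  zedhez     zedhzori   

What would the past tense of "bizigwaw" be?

bizigwawoth

"bizigwaw" has last vowel 'a'. The stems whose last vowel is 'a' (segaw → segawoth, duhmohal → duhmohaloth, lutval → lutvaloth) add -oth.
The other patterns: stems whose last vowel is 'o' add pi- … -ul around the stem; stems whose last vowel is 'e' or 'i' delete the last vowel and add -ori.
So bizigwaw → bizigwawoth.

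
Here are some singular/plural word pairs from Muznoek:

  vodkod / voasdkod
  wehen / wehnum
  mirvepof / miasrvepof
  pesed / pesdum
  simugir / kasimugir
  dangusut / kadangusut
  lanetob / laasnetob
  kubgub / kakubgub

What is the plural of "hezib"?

kahezib

kubgub and lanetob both end in -b yet inflect differently (kakubgub, laasnetob), so the final letter is not what conditions the rule; the last vowel is.
"hezib" has last vowel 'i'. The one such stem in the data (simugir → kasimugir) adds the prefix ka-, so the same rule applies.
So hezib → kahezib.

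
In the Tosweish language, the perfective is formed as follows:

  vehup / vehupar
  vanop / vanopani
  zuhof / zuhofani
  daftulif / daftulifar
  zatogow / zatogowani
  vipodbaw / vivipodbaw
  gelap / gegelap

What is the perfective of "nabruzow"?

nabruzowani

zatogow and vipodbaw both end in -w yet inflect differently (zatogowani, vivipodbaw), so the final letter is not what conditions the rule; the last vowel is.
"nabruzow" has last vowel 'o'. The stems whose last vowel is 'o' (vanop → vanopani, zatogow → zatogowani, zuhof → zuhofani) add -ani.
So nabruzow → nabruzowani.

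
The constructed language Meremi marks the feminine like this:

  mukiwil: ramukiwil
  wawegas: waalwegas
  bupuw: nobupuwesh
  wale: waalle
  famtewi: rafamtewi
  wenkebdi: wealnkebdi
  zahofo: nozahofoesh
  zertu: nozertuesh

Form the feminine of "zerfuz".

nozerfuzesh

"zerfuz" begins with z-. The stems beginning with z- (zahofo → nozahofoesh, zertu → nozertuesh) add no- … -esh around the stem.
The other patterns: stems beginning with f- or m- add the prefix ra-; stems beginning with w- insert -al- after the first vowel.
So zerfuz → nozerfuzesh.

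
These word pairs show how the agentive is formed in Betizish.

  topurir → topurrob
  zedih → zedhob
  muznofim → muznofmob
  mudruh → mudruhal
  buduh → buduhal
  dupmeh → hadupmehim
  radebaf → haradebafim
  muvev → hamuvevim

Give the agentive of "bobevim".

zedih and mudruh both end in -h yet inflect differently (zedhob, mudruhal), so the final letter is not what conditions the rule; the last vowel is.
"bobevim" has last vowel 'i'. The stems whose last vowel is 'i' (topurir → topurrob, zedih → zedhob, muznofim → muznofmob) delete the last vowel and add -ob.
The other patterns: stems whose last vowel is 'u' add -al; stems whose last vowel is 'a' or 'e' add ha- … -im around the stem.
So bobevim → bobevmob.

bobevmob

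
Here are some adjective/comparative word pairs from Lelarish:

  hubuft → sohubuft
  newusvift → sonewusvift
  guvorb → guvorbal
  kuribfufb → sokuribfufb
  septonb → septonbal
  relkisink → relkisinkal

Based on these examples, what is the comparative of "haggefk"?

kuribfufb and guvorb both end in -b yet inflect differently (sokuribfufb, guvorbal), so the final letter is not what conditions the rule; the second-to-last letter is.
"haggefk" has second-to-last letter 'f'. The stems whose second-to-last letter is 'f' (kuribfufb → sokuribfufb, hubuft → sohubuft, newusvift → sonewusvift) add the prefix so-.
The other pattern: stems whose second-to-last letter is 'n' or 'r' add -al.
So haggefk → sohaggefk.

sohaggefk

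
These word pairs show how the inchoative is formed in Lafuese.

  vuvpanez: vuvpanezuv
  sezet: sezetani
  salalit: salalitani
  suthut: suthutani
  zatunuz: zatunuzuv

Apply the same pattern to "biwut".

biwutani

zatunuz and suthut both have last vowel 'u' yet inflect differently (zatunuzuv, suthutani), so the last vowel is not what conditions the rule; the final letter is.
"biwut" ends in -t. The stems ending in -t (salalit → salalitani, suthut → suthutani, sezet → sezetani) add -ani.
The other pattern: stems ending in -z add -uv.
So biwut → biwutani.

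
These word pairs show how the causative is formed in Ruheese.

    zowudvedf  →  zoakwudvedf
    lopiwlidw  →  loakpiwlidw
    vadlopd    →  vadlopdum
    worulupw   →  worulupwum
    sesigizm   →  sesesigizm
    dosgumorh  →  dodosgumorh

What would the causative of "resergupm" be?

lopiwlidw and worulupw both end in -w yet inflect differently (loakpiwlidw, worulupwum), so the final letter is not what conditions the rule; the second-to-last letter is.
"resergupm" has second-to-last letter 'p'. The stems whose second-to-last letter is 'p' (vadlopd → vadlopdum, worulupw → worulupwum) add -um.
The other patterns: stems whose second-to-last letter is 'd' insert -ak- after the first vowel; stems whose second-to-last letter is 'r' or 'z' repeat the first consonant+vowel as a prefix.
So resergupm → resergupmum.

resergupmum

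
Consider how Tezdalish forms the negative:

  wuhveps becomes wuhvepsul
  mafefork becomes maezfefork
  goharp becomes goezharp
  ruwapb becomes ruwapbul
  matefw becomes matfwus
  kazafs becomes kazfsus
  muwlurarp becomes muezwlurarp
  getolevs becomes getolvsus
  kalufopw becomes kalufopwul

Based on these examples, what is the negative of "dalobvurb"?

daezlobvurb

wuhveps and getolevs both end in -s yet inflect differently (wuhvepsul, getolvsus), so the final letter is not what conditions the rule; the second-to-last letter is.
"dalobvurb" has second-to-last letter 'r'. The stems whose second-to-last letter is 'r' (muwlurarp → muezwlurarp, mafefork → maezfefork, goharp → goezharp) insert -ez- after the first vowel.
The other patterns: stems whose second-to-last letter is 'p' add -ul; stems whose second-to-last letter is 'f' or 'v' delete the last vowel and add -us.
So dalobvurb → daezlobvurb.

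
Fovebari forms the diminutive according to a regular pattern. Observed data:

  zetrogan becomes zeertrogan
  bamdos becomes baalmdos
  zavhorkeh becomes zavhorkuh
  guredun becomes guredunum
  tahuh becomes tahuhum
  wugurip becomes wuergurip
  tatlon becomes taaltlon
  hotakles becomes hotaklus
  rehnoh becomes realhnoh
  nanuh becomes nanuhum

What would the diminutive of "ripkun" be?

ripkunum

bamdos and hotakles both end in -s yet inflect differently (baalmdos, hotaklus), so the final letter is not what conditions the rule; the last vowel is.
"ripkun" has last vowel 'u'. The stems whose last vowel is 'u' (tahuh → tahuhum, guredun → guredunum, nanuh → nanuhum) add -um.
So ripkun → ripkunum.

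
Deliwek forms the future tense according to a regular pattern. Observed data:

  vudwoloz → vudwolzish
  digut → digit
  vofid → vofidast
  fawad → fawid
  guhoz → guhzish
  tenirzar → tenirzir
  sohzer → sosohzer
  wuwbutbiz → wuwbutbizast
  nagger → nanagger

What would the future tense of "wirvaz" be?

vudwoloz and wuwbutbiz both end in -z yet inflect differently (vudwolzish, wuwbutbizast), so the final letter is not what conditions the rule; the last vowel is.
"wirvaz" has last vowel 'a'. The stems whose last vowel is 'a' (tenirzar → tenirzir, fawad → fawid) change the last vowel to 'i'.
So wirvaz → wirviz.

wirviz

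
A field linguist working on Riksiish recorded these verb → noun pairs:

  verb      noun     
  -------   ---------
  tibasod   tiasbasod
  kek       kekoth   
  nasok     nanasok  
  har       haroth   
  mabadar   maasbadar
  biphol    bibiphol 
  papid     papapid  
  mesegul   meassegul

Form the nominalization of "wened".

wewened

kek and nasok both end in -k yet inflect differently (kekoth, nanasok), so the final letter is not what conditions the rule; the number of vowels is.
"wened" has 2 vowels. The stems with 2 vowels (biphol → bibiphol, nasok → nanasok, papid → papapid) repeat the first consonant+vowel as a prefix.
So wened → wewened.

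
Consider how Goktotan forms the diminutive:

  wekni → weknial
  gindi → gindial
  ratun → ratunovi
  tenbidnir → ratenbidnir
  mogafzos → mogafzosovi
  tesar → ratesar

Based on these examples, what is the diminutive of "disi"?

tenbidnir and wekni both have last vowel 'i' yet inflect differently (ratenbidnir, weknial), so the last vowel is not what conditions the rule; the final letter is.
"disi" ends in -i. The stems ending in -i (wekni → weknial, gindi → gindial) add -al.
The other patterns: stems ending in -r add the prefix ra-; stems ending in -n or -s add -ovi.
So disi → disial.

disial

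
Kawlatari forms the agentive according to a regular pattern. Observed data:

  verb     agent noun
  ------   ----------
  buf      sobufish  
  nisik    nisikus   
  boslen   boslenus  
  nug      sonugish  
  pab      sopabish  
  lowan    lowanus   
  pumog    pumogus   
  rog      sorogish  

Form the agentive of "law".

pumog and nug both end in -g yet inflect differently (pumogus, sonugish), so the final letter is not what conditions the rule; the number of vowels is.
"law" has 1 vowel. The stems with 1 vowel (buf → sobufish, nug → sonugish, rog → sorogish) add so- … -ish around the stem.
So law → solawish.

solawish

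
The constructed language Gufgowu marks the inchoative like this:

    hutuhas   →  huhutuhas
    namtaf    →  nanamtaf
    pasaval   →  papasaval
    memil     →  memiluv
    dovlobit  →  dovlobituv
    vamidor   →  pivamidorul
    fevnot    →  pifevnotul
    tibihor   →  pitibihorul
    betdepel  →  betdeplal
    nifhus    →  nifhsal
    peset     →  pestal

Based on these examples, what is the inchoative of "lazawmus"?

lazawmsal

pasaval and memil both end in -l yet inflect differently (papasaval, memiluv), so the final letter is not what conditions the rule; the last vowel is.
"lazawmus" has last vowel 'u'. The one such stem in the data (nifhus → nifhsal) deletes the last vowel and adds -al (as do betdepel, peset), so the same rule applies.
The other patterns: stems whose last vowel is 'a' repeat the first consonant+vowel as a prefix; stems whose last vowel is 'i' add -uv; stems whose last vowel is 'o' add pi- … -ul around the stem.
So lazawmus → lazawmsal.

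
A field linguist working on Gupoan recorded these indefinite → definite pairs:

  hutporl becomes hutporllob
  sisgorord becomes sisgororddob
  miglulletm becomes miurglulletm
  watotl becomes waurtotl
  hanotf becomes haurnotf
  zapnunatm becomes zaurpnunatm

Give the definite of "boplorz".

boplorzzob

hutporl and watotl both end in -l yet inflect differently (hutporllob, waurtotl), so the final letter is not what conditions the rule; the second-to-last letter is.
"boplorz" has second-to-last letter 'r'. The stems whose second-to-last letter is 'r' (hutporl → hutporllob, sisgorord → sisgororddob) double the final consonant and add -ob.
The other pattern: stems whose second-to-last letter is 't' insert -ur- after the first vowel.
So boplorz → boplorzzob.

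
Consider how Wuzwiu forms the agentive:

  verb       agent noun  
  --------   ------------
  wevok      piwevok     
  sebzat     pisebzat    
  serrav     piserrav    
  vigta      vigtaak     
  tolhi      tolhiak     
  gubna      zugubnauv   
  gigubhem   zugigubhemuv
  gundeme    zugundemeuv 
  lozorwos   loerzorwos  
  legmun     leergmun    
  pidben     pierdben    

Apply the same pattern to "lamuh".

laermuh

vigta and gubna both end in -a yet inflect differently (vigtaak, zugubnauv), so the final letter is not what conditions the rule; the first letter is.
"lamuh" begins with l-. The stems beginning with l- (lozorwos → loerzorwos, legmun → leergmun) insert -er- after the first vowel.
So lamuh → laermuh.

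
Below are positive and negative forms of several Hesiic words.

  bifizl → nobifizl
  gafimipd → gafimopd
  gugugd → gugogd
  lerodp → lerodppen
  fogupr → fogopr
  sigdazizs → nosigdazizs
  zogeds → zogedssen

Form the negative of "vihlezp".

novihlezp

"vihlezp" has second-to-last letter 'z'. The stems whose second-to-last letter is 'z' (sigdazizs → nosigdazizs, bifizl → nobifizl) add the prefix no-.
So vihlezp → novihlezp.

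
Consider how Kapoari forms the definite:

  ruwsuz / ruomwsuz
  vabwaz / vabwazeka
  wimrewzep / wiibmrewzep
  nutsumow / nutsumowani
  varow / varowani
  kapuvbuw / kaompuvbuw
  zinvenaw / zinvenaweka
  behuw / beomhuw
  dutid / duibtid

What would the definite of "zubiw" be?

zuibbiw

behuw and varow both end in -w yet inflect differently (beomhuw, varowani), so the final letter is not what conditions the rule; the last vowel is.
"zubiw" has last vowel 'i'. The one such stem in the data (dutid → duibtid) inserts -ib- after the first vowel (as does wimrewzep), so the same rule applies.
The other patterns: stems whose last vowel is 'u' insert -om- after the first vowel; stems whose last vowel is 'o' add -ani; stems whose last vowel is 'a' add -eka.
So zubiw → zuibbiw.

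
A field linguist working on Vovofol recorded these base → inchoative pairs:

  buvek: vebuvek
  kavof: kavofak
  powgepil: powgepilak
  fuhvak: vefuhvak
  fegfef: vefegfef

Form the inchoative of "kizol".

kizolak

fegfef and kavof both end in -f yet inflect differently (vefegfef, kavofak), so the final letter is not what conditions the rule; the last vowel is.
"kizol" has last vowel 'o'. The one such stem in the data (kavof → kavofak) adds -ak, so the same rule applies.
The other pattern: stems whose last vowel is 'a' or 'e' add the prefix ve-.
So kizol → kizolak.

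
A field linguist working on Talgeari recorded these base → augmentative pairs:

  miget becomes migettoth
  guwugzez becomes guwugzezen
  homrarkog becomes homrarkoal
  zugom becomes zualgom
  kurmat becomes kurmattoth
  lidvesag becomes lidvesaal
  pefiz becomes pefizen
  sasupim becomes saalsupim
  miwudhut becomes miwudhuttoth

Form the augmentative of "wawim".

waalwim

kurmat and lidvesag both have last vowel 'a' yet inflect differently (kurmattoth, lidvesaal), so the last vowel is not what conditions the rule; the final letter is.
"wawim" ends in -m. The stems ending in -m (zugom → zualgom, sasupim → saalsupim) insert -al- after the first vowel.
The other patterns: stems ending in -t double the final consonant and add -oth; stems ending in -g drop the final letter and add -al; stems ending in -z add -en.
So wawim → waalwim.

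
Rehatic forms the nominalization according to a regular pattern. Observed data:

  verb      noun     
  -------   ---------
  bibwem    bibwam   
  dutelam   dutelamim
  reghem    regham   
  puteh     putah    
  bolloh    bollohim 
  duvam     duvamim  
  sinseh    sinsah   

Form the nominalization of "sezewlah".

sezewlahim

"sezewlah" has last vowel 'a'. The stems whose last vowel is 'a' (dutelam → dutelamim, duvam → duvamim) add -im.
The other pattern: stems whose last vowel is 'e' change the last vowel to 'a'.
So sezewlah → sezewlahim.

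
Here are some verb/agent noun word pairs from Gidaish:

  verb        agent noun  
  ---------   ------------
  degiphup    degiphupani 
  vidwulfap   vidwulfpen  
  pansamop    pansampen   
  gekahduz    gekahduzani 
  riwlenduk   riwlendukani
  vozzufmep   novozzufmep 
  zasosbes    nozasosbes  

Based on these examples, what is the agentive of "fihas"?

fihsen

"fihas" has last vowel 'a'. The one such stem in the data (vidwulfap → vidwulfpen) deletes the last vowel and adds -en (as does pansamop), so the same rule applies.
So fihas → fihsen.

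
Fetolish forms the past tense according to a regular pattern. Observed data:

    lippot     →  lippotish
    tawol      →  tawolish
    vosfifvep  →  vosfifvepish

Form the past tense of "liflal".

Every pair shown (lippot → lippotish, tawol → tawolish, vosfifvep → vosfifvepish) follows the same rule: add -ish.
So liflal → liflalish.

liflalish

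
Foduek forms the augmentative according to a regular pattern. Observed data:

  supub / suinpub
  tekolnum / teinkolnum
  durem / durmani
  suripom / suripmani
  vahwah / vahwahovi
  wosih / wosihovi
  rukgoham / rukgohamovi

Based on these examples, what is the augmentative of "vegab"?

vegabovi

"vegab" has last vowel 'a'. The stems whose last vowel is 'a' (vahwah → vahwahovi, rukgoham → rukgohamovi) add -ovi.
So vegab → vegabovi.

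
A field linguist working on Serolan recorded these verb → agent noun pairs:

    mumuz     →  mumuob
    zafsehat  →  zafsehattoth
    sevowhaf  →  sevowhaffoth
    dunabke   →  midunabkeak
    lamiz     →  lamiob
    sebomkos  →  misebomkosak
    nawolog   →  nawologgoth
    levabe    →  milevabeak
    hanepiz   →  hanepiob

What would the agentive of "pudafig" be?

pudafiggoth

sebomkos and nawolog both have last vowel 'o' yet inflect differently (misebomkosak, nawologgoth), so the last vowel is not what conditions the rule; the final letter is.
"pudafig" ends in -g. The one such stem in the data (nawolog → nawologgoth) doubles the final consonant and adds -oth (as do zafsehat, sevowhaf), so the same rule applies.
So pudafig → pudafiggoth.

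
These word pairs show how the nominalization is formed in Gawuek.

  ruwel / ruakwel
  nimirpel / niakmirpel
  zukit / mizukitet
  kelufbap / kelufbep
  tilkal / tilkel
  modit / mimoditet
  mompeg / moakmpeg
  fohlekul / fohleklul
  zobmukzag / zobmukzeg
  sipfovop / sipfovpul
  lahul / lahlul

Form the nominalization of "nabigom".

nimirpel and tilkal both end in -l yet inflect differently (niakmirpel, tilkel), so the final letter is not what conditions the rule; the last vowel is.
"nabigom" has last vowel 'o'. The one such stem in the data (sipfovop → sipfovpul) deletes the last vowel and adds -ul (as do lahul, fohlekul), so the same rule applies.
So nabigom → nabigmul.

nabigmul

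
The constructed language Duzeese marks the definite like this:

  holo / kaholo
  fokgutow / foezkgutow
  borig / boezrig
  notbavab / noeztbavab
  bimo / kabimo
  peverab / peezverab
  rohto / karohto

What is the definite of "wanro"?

bimo and fokgutow both have last vowel 'o' yet inflect differently (kabimo, foezkgutow), so the last vowel is not what conditions the rule; the final letter is.
"wanro" ends in -o. The stems ending in -o (bimo → kabimo, holo → kaholo, rohto → karohto) add the prefix ka-.
So wanro → kawanro.

kawanro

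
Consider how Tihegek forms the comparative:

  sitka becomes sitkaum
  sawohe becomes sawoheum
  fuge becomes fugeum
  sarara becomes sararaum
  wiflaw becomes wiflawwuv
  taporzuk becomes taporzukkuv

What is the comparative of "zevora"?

"zevora" ends in a vowel. The stems ending in a vowel (sitka → sitkaum, sawohe → sawoheum, fuge → fugeum) add -um.
So zevora → zevoraum.

zevoraum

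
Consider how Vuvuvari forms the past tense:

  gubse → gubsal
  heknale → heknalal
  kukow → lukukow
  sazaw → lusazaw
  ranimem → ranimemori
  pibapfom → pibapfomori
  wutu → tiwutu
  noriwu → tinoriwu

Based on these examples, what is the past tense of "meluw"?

lumeluw

gubse and ranimem both have last vowel 'e' yet inflect differently (gubsal, ranimemori), so the last vowel is not what conditions the rule; the final letter is.
"meluw" ends in -w. The stems ending in -w (kukow → lukukow, sazaw → lusazaw) add the prefix lu-.
The other patterns: stems ending in -e drop the final letter and add -al; stems ending in -m add -ori; stems ending in -u add the prefix ti-.
So meluw → lumeluw.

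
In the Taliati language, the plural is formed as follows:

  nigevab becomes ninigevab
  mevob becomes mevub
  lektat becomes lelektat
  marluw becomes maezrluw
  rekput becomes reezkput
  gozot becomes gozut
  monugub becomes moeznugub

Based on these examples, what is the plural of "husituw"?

rekput and lektat both end in -t yet inflect differently (reezkput, lelektat), so the final letter is not what conditions the rule; the last vowel is.
"husituw" has last vowel 'u'. The stems whose last vowel is 'u' (marluw → maezrluw, monugub → moeznugub, rekput → reezkput) insert -ez- after the first vowel.
So husituw → huezsituw.

huezsituw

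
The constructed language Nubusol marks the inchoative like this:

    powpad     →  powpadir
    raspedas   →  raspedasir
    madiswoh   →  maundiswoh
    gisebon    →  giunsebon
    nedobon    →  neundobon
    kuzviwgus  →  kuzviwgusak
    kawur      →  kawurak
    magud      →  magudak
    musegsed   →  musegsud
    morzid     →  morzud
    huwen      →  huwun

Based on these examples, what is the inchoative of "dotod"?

raspedas and kuzviwgus both end in -s yet inflect differently (raspedasir, kuzviwgusak), so the final letter is not what conditions the rule; the last vowel is.
"dotod" has last vowel 'o'. The stems whose last vowel is 'o' (madiswoh → maundiswoh, gisebon → giunsebon, nedobon → neundobon) insert -un- after the first vowel.
So dotod → dountod.

dountod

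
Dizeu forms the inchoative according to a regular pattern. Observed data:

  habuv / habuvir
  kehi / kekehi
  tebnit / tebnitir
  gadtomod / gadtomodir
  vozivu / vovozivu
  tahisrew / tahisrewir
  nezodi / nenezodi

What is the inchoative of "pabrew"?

tebnit and kehi both have last vowel 'i' yet inflect differently (tebnitir, kekehi), so the last vowel is not what conditions the rule; whether the stem ends in a vowel or a consonant is.
"pabrew" ends in a consonant. The stems ending in a consonant (gadtomod → gadtomodir, tahisrew → tahisrewir, tebnit → tebnitir) add -ir.
So pabrew → pabrewir.

pabrewir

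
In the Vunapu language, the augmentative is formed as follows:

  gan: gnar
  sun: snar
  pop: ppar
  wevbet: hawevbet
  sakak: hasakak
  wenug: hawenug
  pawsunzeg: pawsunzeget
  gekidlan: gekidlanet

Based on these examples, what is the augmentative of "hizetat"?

hizetatet

wenug and pawsunzeg both end in -g yet inflect differently (hawenug, pawsunzeget), so the final letter is not what conditions the rule; the number of vowels is.
"hizetat" has 3 vowels. The stems with 3 vowels (pawsunzeg → pawsunzeget, gekidlan → gekidlanet) add -et.
The other patterns: stems with 1 vowel delete the last vowel and add -ar; stems with 2 vowels add the prefix ha-.
So hizetat → hizetatet.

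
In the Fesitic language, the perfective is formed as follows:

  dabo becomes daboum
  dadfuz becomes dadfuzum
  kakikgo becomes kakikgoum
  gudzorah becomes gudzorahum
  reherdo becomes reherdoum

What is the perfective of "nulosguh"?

nulosguhum

Every pair shown (dabo → daboum, dadfuz → dadfuzum, kakikgo → kakikgoum, …) follows the same rule: add -um.
So nulosguh → nulosguhum.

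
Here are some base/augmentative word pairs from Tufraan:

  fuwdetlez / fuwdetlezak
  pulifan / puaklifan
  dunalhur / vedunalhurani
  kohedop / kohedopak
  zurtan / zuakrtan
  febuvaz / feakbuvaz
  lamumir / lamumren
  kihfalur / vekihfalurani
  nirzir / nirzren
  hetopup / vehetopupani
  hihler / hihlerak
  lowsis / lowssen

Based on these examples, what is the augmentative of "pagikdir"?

pagikdren

nirzir and kihfalur both end in -r yet inflect differently (nirzren, vekihfalurani), so the final letter is not what conditions the rule; the last vowel is.
"pagikdir" has last vowel 'i'. The stems whose last vowel is 'i' (nirzir → nirzren, lowsis → lowssen, lamumir → lamumren) delete the last vowel and add -en.
The other patterns: stems whose last vowel is 'u' add ve- … -ani around the stem; stems whose last vowel is 'e' or 'o' add -ak; stems whose last vowel is 'a' insert -ak- after the first vowel.
So pagikdir → pagikdren.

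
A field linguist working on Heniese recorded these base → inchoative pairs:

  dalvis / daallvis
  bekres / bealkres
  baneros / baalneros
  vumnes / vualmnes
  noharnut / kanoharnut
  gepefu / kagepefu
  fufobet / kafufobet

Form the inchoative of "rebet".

"rebet" ends in -t. The stems ending in -t (noharnut → kanoharnut, fufobet → kafufobet) add the prefix ka-.
So rebet → karebet.

karebet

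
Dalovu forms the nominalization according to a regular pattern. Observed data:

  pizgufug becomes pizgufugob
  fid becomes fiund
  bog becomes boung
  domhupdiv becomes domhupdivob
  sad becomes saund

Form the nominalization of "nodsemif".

nodsemifob

"nodsemif" has 3 vowels. The stems with 3 vowels (domhupdiv → domhupdivob, pizgufug → pizgufugob) add -ob.
The other pattern: stems with 1 vowel insert -un- after the first vowel.
So nodsemif → nodsemifob.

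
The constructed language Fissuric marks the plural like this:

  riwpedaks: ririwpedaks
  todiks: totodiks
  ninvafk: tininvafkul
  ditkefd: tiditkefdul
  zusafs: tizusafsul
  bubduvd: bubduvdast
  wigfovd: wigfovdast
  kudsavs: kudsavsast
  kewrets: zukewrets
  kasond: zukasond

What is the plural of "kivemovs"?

kivemovsast

"kivemovs" has second-to-last letter 'v'. The stems whose second-to-last letter is 'v' (bubduvd → bubduvdast, wigfovd → wigfovdast, kudsavs → kudsavsast) add -ast.
So kivemovs → kivemovsast.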